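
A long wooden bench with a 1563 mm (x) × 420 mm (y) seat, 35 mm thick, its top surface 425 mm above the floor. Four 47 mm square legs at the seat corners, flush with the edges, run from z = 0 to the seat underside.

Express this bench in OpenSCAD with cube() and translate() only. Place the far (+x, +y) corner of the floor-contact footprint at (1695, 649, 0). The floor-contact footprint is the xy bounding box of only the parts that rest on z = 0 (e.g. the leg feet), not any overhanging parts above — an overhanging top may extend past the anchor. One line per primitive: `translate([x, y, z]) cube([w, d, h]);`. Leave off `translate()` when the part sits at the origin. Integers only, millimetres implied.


// leg_h = 425 − 35 = 390
translate([132, 229, 390]) cube([1563, 420, 35]);
translate([132, 229, 0]) cube([47, 47, 390]);
translate([132, 602, 0]) cube([47, 47, 390]);
translate([1648, 229, 0]) cube([47, 47, 390]);
translate([1648, 602, 0]) cube([47, 47, 390]);


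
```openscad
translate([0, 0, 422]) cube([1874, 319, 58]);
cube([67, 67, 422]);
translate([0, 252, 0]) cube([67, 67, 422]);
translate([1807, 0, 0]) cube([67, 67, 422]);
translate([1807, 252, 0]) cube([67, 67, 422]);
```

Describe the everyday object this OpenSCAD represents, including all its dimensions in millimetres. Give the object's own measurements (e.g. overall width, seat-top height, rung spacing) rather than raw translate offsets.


A bench: a 1874×319 mm seat slab, 58 mm thick, top at z = 480 mm, on four 67×67 mm square legs flush with the seat corners and standing on z = 0.


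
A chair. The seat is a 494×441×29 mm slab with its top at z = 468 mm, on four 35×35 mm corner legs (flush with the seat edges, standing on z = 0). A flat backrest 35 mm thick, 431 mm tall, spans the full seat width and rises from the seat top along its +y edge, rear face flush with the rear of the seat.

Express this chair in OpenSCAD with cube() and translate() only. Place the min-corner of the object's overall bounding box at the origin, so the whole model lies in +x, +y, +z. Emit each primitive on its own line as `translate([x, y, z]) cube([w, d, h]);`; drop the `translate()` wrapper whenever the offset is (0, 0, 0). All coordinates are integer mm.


// leg_h = 468 - 29 = 439
translate([0, 0, 439]) cube([494, 441, 29]);
cube([35, 35, 439]);
translate([459, 0, 0]) cube([35, 35, 439]);
translate([0, 406, 0]) cube([35, 35, 439]);
translate([459, 406, 0]) cube([35, 35, 439]);
translate([0, 406, 468]) cube([494, 35, 431]);


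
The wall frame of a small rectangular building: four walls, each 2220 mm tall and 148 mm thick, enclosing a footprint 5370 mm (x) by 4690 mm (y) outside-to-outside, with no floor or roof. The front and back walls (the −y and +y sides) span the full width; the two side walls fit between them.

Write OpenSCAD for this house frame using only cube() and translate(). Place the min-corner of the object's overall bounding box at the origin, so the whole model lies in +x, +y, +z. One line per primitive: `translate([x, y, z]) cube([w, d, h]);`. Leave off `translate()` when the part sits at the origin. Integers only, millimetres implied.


cube([5370, 148, 2220]);
translate([0, 4542, 0]) cube([5370, 148, 2220]);
translate([0, 148, 0]) cube([148, 4394, 2220]);
translate([5222, 148, 0]) cube([148, 4394, 2220]);


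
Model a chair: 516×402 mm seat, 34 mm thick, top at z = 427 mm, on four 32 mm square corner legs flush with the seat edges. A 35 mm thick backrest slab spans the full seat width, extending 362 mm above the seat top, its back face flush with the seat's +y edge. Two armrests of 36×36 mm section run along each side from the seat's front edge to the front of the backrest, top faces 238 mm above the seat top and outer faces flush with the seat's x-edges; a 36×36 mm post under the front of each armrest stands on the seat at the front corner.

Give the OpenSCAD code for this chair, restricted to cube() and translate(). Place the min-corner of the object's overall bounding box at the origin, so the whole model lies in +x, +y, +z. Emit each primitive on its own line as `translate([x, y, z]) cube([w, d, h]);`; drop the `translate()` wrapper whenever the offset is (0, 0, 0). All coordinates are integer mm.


translate([0, 0, 393]) cube([516, 402, 34]);
cube([32, 32, 393]);
translate([484, 0, 0]) cube([32, 32, 393]);
translate([0, 370, 0]) cube([32, 32, 393]);
translate([484, 370, 0]) cube([32, 32, 393]);
translate([0, 367, 427]) cube([516, 35, 362]);
translate([0, 0, 629]) cube([36, 367, 36]);
translate([480, 0, 629]) cube([36, 367, 36]);
translate([0, 0, 427]) cube([36, 36, 202]);
translate([480, 0, 427]) cube([36, 36, 202]);


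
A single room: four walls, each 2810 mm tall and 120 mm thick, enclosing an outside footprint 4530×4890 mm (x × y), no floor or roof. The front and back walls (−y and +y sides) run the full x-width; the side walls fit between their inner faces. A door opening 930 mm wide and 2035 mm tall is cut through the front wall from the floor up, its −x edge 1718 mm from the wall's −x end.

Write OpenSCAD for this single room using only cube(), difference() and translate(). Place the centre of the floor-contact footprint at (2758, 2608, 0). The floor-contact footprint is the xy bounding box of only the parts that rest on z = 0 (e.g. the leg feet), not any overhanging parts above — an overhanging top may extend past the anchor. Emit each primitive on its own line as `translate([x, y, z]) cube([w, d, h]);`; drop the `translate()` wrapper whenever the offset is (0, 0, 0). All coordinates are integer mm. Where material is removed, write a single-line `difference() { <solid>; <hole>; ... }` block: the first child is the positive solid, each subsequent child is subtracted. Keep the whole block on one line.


difference() { translate([493, 163, 0]) cube([4530, 120, 2810]); translate([2211, 163, 0]) cube([930, 120, 2035]); }
translate([493, 4933, 0]) cube([4530, 120, 2810]);
translate([493, 283, 0]) cube([120, 4650, 2810]);
translate([4903, 283, 0]) cube([120, 4650, 2810]);


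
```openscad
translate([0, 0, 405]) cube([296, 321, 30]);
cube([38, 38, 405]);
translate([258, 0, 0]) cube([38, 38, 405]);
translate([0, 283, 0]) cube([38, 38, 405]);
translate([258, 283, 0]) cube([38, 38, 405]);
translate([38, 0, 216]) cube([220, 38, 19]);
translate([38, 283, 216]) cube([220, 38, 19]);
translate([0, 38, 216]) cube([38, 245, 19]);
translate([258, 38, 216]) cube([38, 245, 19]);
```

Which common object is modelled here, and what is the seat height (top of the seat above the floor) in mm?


A stool. The seat height is 435 mm.

A 296×321×30 slab at z = 405 on four corner posts — a stool. The seat top is 405 + 30 = 435 mm.


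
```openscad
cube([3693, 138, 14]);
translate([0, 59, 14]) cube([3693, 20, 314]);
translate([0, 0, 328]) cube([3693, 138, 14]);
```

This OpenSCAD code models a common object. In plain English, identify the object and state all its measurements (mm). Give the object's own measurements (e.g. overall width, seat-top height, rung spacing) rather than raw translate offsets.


An I-beam lying along x, 3693 mm long. Overall section height 342 mm. Two flanges 138 mm wide (y) and 14 mm thick, one on the floor and one at the top; a web 20 mm thick runs between them, centred on the flange width.


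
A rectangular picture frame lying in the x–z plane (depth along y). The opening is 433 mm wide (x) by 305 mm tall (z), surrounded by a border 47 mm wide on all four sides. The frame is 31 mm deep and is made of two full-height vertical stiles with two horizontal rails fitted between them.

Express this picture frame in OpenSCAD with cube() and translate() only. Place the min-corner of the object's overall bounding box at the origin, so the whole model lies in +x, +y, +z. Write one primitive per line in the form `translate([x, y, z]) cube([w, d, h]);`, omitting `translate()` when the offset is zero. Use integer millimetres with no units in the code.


cube([47, 31, 399]);
translate([480, 0, 0]) cube([47, 31, 399]);
translate([47, 0, 0]) cube([433, 31, 47]);
translate([47, 0, 352]) cube([433, 31, 47]);


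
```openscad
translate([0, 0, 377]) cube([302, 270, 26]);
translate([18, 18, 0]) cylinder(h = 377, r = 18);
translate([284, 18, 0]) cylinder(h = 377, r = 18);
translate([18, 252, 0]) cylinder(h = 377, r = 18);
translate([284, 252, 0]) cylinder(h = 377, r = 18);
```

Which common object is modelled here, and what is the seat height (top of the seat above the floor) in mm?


A stool. The seat height is 403 mm.

A 302×270×26 slab at z = 377 on four corner cylinders — a stool. The seat top is 377 + 26 = 403 mm.


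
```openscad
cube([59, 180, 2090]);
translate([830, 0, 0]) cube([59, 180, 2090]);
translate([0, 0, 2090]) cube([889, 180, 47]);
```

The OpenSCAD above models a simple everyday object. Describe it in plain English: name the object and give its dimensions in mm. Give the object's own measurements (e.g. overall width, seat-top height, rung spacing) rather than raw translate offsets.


A door frame. The clear opening is 771 mm wide and 2090 mm high. Two 59 mm wide jambs, 180 mm deep, stand either side of the opening from the floor to the top of the opening. A 47 mm thick head sits across the top of both jambs, spanning the full outside width of the frame.


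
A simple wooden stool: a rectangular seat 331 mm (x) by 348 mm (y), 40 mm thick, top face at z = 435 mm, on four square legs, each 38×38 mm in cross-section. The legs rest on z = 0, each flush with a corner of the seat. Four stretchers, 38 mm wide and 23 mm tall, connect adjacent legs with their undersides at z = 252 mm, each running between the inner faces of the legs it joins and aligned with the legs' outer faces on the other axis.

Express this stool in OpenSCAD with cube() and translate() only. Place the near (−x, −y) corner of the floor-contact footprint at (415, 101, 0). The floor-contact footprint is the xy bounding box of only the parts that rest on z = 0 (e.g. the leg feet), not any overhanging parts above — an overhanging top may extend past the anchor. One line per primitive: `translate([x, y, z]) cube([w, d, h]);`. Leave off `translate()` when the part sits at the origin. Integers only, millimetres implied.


// leg_h = 435 - 40 = 395
// stretcher span = 331 - 2*38 = 255
translate([415, 101, 395]) cube([331, 348, 40]);
translate([415, 101, 0]) cube([38, 38, 395]);
translate([708, 101, 0]) cube([38, 38, 395]);
translate([415, 411, 0]) cube([38, 38, 395]);
translate([708, 411, 0]) cube([38, 38, 395]);
translate([453, 101, 252]) cube([255, 38, 23]);
translate([453, 411, 252]) cube([255, 38, 23]);
translate([415, 139, 252]) cube([38, 272, 23]);
translate([708, 139, 252]) cube([38, 272, 23]);


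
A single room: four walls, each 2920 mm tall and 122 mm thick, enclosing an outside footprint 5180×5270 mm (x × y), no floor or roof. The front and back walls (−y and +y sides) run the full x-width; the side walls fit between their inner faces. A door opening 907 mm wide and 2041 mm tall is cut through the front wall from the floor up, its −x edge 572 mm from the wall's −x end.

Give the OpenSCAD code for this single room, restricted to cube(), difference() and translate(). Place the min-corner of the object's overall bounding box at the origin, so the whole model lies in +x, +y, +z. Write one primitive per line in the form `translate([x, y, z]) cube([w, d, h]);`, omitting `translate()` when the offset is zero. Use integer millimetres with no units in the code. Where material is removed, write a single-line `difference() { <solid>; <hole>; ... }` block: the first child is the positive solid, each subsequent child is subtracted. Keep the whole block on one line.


difference() { cube([5180, 122, 2920]); translate([572, 0, 0]) cube([907, 122, 2041]); }
translate([0, 5148, 0]) cube([5180, 122, 2920]);
translate([0, 122, 0]) cube([122, 5026, 2920]);
translate([5058, 122, 0]) cube([122, 5026, 2920]);


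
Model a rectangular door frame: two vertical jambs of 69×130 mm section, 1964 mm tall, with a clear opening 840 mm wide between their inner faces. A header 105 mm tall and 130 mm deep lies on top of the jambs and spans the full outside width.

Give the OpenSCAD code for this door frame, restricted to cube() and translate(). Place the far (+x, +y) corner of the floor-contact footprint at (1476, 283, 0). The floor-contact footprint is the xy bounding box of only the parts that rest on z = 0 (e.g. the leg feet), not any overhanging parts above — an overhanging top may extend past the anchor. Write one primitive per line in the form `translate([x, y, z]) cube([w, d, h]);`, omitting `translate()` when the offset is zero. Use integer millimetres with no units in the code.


translate([498, 153, 0]) cube([69, 130, 1964]);
translate([1407, 153, 0]) cube([69, 130, 1964]);
translate([498, 153, 1964]) cube([978, 130, 105]);


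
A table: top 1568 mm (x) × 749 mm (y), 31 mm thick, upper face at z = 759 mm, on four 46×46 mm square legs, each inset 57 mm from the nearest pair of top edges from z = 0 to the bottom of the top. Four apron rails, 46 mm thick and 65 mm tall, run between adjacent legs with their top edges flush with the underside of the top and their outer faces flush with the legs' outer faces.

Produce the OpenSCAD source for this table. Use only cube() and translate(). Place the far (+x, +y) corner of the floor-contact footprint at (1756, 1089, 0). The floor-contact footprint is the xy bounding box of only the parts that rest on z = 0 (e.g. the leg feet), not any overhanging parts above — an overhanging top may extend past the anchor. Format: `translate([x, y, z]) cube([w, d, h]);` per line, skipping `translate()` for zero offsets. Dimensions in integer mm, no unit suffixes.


translate([245, 397, 728]) cube([1568, 749, 31]);
translate([302, 454, 0]) cube([46, 46, 728]);
translate([1710, 454, 0]) cube([46, 46, 728]);
translate([302, 1043, 0]) cube([46, 46, 728]);
translate([1710, 1043, 0]) cube([46, 46, 728]);
translate([348, 454, 663]) cube([1362, 46, 65]);
translate([348, 1043, 663]) cube([1362, 46, 65]);
translate([302, 500, 663]) cube([46, 543, 65]);
translate([1710, 500, 663]) cube([46, 543, 65]);


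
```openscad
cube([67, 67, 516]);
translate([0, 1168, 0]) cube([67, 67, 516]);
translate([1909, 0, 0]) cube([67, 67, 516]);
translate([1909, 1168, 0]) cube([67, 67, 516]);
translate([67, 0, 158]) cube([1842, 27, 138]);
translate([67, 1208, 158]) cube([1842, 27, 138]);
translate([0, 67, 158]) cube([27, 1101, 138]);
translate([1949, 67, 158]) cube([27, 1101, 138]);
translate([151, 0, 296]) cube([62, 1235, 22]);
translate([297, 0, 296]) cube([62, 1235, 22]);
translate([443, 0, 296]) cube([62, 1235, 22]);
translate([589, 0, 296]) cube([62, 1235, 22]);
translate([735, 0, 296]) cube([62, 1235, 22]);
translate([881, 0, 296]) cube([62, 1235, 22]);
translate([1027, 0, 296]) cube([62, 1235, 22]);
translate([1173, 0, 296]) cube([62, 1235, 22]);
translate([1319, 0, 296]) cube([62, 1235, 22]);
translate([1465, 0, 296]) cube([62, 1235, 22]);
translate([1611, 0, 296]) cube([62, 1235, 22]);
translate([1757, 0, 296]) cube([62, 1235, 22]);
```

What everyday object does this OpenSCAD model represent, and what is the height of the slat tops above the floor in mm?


A bed frame. The slat-top height is 318 mm.

Four posts, four rails, and a row of slats — a bed frame. Slats sit on the rails at z = 158 + 138 = 296; with slat thickness 22, the top is 318 mm.


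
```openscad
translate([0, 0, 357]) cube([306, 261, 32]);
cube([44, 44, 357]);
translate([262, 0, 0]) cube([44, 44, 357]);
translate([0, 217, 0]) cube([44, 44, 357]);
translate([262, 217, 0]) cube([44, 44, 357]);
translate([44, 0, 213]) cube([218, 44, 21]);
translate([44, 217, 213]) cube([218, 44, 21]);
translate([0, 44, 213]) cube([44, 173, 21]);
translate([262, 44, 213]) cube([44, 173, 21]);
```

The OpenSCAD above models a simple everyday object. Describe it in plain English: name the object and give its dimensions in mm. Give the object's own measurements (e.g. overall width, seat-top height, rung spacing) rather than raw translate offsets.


A four-legged stool. The seat is a 306×261×32 mm slab whose top surface is at z = 389 mm; four square legs, each 44×44 mm in cross-section, run from the floor (z = 0) to the underside of the seat, each flush with a corner of the seat. Four stretchers, 44 mm wide and 21 mm tall, connect adjacent legs with their undersides at z = 213 mm, each running between the inner faces of the legs it joins and aligned with the legs' outer faces on the other axis.


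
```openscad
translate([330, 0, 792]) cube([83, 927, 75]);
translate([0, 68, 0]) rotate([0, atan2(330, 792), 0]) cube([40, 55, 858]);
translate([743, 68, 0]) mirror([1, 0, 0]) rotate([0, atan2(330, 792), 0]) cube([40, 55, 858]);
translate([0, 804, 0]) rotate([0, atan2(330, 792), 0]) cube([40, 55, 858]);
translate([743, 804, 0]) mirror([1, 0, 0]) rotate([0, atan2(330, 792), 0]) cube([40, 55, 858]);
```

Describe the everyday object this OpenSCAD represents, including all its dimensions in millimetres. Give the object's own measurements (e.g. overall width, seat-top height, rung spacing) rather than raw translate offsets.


A sawhorse. A 83×927×75 mm beam (x, y, z) sits on two A-frame leg pairs. Each pair is two raked legs of 40×55 mm section (55 mm along y) splaying symmetrically in x. Each leg rises 792 mm vertically over 330 mm of horizontal reach and is 858 mm long along its own axis. Every leg's outer bottom edge rests on the floor and its outer top edge meets a bottom edge of the beam — the left legs (tilting toward +x) meet the beam's −x bottom edge, the right legs (their mirror images, tilting toward −x) meet its +x bottom edge — so the leg tops tuck under the beam, the beam's underside is 792 mm above the floor, and the feet are 743 mm apart outside-to-outside with the beam centred between them. The two leg pairs are set in 68 mm from either end of the beam.


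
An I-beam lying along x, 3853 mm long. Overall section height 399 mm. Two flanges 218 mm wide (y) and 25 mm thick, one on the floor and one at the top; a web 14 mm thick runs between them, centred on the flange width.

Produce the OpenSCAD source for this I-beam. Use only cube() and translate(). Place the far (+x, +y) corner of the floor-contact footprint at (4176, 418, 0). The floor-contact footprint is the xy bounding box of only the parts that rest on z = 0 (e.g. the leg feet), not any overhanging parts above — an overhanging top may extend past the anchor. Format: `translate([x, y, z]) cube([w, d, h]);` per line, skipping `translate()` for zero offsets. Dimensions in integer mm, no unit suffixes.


translate([323, 200, 0]) cube([3853, 218, 25]);
translate([323, 302, 25]) cube([3853, 14, 349]);
translate([323, 200, 374]) cube([3853, 218, 25]);


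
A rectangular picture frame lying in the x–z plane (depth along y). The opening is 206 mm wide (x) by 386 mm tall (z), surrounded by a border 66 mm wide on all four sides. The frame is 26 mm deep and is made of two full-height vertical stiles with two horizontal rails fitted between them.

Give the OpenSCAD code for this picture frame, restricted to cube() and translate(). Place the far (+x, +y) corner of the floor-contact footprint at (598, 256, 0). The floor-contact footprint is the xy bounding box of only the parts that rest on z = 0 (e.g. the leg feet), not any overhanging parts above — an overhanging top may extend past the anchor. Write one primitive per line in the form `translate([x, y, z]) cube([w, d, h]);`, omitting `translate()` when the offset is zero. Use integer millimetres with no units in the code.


translate([260, 230, 0]) cube([66, 26, 518]);
translate([532, 230, 0]) cube([66, 26, 518]);
translate([326, 230, 0]) cube([206, 26, 66]);
translate([326, 230, 452]) cube([206, 26, 66]);


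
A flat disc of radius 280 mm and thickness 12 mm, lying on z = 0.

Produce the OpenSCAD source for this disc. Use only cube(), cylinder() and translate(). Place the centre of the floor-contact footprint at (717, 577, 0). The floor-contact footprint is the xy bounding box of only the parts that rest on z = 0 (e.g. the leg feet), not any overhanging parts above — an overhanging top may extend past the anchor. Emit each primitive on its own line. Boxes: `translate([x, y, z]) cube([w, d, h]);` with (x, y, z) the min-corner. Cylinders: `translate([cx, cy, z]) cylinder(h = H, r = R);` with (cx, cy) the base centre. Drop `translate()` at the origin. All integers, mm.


translate([717, 577, 0]) cylinder(h = 12, r = 280);


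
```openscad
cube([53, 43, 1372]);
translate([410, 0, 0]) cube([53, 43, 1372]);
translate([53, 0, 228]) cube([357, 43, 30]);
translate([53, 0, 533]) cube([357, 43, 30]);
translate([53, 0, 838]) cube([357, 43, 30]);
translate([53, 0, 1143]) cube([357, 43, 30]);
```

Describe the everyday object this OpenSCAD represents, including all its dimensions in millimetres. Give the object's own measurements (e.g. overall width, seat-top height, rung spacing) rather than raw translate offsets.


A straight ladder. Two 53×43 mm vertical rails, 1372 mm tall, stand 463 mm apart (outside-to-outside) with their front faces coplanar on the −y side. 4 rungs, each 43 mm deep and 30 mm tall, span between the inner faces of the rails, front faces flush with the rails. The lowest rung's underside is at z = 228 mm and rungs are spaced 305 mm apart (underside to underside).


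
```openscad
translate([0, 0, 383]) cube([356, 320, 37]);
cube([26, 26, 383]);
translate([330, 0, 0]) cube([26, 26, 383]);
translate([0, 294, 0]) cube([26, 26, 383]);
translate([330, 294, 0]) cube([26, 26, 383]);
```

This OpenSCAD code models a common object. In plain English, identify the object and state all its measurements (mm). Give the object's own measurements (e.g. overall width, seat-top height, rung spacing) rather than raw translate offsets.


A four-legged stool. The seat is a 356×320×37 mm slab whose top surface is at z = 420 mm; four square legs, each 26×26 mm in cross-section, run from the floor (z = 0) to the underside of the seat, each flush with a corner of the seat.


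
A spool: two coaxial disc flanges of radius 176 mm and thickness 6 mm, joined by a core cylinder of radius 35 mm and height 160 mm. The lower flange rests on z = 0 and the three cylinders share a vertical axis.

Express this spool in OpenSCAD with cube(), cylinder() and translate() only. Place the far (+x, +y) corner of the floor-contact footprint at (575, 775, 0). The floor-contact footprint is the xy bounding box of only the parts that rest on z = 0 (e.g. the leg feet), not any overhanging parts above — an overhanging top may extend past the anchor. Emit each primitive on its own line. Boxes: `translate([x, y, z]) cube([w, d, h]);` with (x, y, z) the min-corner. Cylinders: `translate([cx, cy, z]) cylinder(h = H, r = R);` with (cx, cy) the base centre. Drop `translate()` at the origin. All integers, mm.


translate([399, 599, 0]) cylinder(h = 6, r = 176);
translate([399, 599, 6]) cylinder(h = 160, r = 35);
translate([399, 599, 166]) cylinder(h = 6, r = 176);


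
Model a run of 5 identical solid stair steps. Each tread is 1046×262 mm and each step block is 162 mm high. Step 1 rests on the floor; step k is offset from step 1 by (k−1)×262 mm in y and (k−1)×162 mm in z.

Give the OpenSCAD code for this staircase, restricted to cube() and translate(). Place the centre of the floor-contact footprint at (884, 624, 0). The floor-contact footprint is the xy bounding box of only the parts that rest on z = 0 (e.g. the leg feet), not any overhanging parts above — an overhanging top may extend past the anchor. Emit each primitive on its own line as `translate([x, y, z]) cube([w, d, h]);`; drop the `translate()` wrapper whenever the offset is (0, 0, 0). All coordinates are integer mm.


translate([361, 493, 0]) cube([1046, 262, 162]);
translate([361, 755, 162]) cube([1046, 262, 162]);
translate([361, 1017, 324]) cube([1046, 262, 162]);
translate([361, 1279, 486]) cube([1046, 262, 162]);
translate([361, 1541, 648]) cube([1046, 262, 162]);


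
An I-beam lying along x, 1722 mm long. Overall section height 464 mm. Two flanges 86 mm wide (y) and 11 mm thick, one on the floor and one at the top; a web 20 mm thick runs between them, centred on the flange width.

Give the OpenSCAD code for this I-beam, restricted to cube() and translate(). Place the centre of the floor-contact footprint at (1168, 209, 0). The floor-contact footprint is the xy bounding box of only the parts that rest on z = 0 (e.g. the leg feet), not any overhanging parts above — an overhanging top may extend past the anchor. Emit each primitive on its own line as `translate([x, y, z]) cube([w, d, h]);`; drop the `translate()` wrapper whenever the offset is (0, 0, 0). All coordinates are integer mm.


translate([307, 166, 0]) cube([1722, 86, 11]);
translate([307, 199, 11]) cube([1722, 20, 442]);
translate([307, 166, 453]) cube([1722, 86, 11]);


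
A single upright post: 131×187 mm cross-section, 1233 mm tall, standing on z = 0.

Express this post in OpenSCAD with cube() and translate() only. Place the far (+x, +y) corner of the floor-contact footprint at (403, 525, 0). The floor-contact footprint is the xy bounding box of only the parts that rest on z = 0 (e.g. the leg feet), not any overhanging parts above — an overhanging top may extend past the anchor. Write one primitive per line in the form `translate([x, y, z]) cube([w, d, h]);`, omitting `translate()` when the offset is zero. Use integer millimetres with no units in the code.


translate([272, 338, 0]) cube([131, 187, 1233]);


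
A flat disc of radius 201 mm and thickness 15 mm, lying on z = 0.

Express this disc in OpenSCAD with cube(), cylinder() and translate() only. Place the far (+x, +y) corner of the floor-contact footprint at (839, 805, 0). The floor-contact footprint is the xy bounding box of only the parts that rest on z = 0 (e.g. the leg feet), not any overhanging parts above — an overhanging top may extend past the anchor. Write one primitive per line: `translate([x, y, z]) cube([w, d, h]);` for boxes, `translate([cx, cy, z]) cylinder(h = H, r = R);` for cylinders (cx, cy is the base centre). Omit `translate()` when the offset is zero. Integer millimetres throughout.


translate([638, 604, 0]) cylinder(h = 15, r = 201);


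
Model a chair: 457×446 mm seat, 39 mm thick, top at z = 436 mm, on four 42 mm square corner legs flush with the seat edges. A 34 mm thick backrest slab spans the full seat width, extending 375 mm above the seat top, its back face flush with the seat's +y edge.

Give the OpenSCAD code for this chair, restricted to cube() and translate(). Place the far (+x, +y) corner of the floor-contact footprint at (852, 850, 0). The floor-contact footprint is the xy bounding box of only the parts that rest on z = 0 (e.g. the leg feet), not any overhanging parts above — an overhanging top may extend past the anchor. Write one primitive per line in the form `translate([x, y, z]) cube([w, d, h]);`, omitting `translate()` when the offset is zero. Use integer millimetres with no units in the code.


translate([395, 404, 397]) cube([457, 446, 39]);
translate([395, 404, 0]) cube([42, 42, 397]);
translate([810, 404, 0]) cube([42, 42, 397]);
translate([395, 808, 0]) cube([42, 42, 397]);
translate([810, 808, 0]) cube([42, 42, 397]);
translate([395, 816, 436]) cube([457, 34, 375]);


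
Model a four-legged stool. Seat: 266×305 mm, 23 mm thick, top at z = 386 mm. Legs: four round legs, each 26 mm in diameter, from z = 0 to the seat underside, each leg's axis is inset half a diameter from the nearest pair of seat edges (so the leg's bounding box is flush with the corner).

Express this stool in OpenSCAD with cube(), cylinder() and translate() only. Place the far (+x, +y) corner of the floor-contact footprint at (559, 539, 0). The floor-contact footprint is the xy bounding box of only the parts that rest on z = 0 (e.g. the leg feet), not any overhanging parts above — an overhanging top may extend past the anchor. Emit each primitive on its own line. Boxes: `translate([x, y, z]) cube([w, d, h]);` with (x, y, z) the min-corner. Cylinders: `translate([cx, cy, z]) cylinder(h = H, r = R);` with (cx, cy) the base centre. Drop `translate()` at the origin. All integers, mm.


translate([293, 234, 363]) cube([266, 305, 23]);
translate([306, 247, 0]) cylinder(h = 363, r = 13);
translate([546, 247, 0]) cylinder(h = 363, r = 13);
translate([306, 526, 0]) cylinder(h = 363, r = 13);
translate([546, 526, 0]) cylinder(h = 363, r = 13);


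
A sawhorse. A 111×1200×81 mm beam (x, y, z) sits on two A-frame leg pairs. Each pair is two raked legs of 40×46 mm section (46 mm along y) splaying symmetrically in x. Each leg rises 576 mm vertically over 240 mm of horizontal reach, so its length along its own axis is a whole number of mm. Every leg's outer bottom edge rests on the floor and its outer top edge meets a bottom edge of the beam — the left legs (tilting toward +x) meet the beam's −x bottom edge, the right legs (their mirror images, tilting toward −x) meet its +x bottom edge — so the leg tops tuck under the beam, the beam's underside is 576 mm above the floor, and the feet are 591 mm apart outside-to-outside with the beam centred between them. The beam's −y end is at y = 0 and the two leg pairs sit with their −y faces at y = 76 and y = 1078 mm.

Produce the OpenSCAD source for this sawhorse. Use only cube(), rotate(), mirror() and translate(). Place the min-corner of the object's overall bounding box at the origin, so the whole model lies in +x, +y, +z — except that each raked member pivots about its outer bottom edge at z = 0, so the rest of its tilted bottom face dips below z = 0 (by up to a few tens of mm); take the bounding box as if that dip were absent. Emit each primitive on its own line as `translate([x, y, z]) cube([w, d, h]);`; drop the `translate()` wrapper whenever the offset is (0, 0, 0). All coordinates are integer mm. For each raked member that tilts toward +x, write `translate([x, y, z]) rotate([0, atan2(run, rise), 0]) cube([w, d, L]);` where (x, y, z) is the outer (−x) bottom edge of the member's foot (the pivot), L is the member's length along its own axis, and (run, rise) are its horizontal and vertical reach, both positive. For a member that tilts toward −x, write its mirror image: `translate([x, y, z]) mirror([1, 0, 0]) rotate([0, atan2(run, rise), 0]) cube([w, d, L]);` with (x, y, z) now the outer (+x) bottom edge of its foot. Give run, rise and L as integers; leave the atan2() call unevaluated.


// leg length = √(240² + 576²) = 624
// right-leg outer foot x = 2·240 + 111 = 591
// beam min-corner = (240, 0, 576)
translate([240, 0, 576]) cube([111, 1200, 81]);
translate([0, 76, 0]) rotate([0, atan2(240, 576), 0]) cube([40, 46, 624]);
translate([591, 76, 0]) mirror([1, 0, 0]) rotate([0, atan2(240, 576), 0]) cube([40, 46, 624]);
translate([0, 1078, 0]) rotate([0, atan2(240, 576), 0]) cube([40, 46, 624]);
translate([591, 1078, 0]) mirror([1, 0, 0]) rotate([0, atan2(240, 576), 0]) cube([40, 46, 624]);


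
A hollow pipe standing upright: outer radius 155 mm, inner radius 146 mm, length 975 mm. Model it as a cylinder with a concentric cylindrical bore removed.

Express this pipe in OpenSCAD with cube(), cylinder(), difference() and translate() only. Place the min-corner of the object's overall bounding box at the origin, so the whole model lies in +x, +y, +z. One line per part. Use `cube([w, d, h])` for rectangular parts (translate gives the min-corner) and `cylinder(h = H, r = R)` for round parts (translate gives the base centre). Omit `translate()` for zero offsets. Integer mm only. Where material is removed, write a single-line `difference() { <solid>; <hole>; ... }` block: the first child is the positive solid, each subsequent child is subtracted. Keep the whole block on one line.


difference() { translate([155, 155, 0]) cylinder(h = 975, r = 155); translate([155, 155, 0]) cylinder(h = 975, r = 146); }


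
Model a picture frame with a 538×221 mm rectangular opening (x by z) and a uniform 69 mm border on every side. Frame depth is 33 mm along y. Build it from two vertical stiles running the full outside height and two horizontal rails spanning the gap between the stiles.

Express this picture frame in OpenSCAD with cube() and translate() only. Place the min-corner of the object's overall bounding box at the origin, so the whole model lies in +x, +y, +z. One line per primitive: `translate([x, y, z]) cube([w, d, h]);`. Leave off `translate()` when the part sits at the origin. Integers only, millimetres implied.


cube([69, 33, 359]);
translate([607, 0, 0]) cube([69, 33, 359]);
translate([69, 0, 0]) cube([538, 33, 69]);
translate([69, 0, 290]) cube([538, 33, 69]);


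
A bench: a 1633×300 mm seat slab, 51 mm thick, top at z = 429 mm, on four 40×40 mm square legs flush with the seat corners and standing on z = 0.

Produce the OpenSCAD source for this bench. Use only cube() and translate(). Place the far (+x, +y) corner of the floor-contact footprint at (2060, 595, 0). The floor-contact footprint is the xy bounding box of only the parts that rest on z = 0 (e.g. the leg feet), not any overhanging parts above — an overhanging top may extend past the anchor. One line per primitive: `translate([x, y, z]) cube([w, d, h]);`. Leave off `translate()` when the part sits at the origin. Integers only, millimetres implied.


// leg_h = 429 − 51 = 378
translate([427, 295, 378]) cube([1633, 300, 51]);
translate([427, 295, 0]) cube([40, 40, 378]);
translate([427, 555, 0]) cube([40, 40, 378]);
translate([2020, 295, 0]) cube([40, 40, 378]);
translate([2020, 555, 0]) cube([40, 40, 378]);


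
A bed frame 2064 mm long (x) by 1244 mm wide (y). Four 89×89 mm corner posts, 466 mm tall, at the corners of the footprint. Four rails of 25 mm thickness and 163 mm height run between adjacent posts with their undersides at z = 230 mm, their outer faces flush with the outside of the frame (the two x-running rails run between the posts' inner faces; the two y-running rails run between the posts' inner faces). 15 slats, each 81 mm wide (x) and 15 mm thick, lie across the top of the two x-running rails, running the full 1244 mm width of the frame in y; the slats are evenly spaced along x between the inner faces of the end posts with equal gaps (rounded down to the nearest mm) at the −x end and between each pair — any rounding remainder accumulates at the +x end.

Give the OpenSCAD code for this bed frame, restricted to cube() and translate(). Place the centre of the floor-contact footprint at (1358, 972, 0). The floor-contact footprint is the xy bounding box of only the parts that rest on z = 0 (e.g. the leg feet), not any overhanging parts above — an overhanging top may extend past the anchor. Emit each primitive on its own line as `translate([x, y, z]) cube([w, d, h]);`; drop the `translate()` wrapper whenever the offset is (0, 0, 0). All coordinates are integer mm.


// slat z = rail_z + rail_h = 230 + 163 = 393
// slat gap = ⌊(1886 − 15·81) / 16⌋ = 41
translate([326, 350, 0]) cube([89, 89, 466]);
translate([326, 1505, 0]) cube([89, 89, 466]);
translate([2301, 350, 0]) cube([89, 89, 466]);
translate([2301, 1505, 0]) cube([89, 89, 466]);
translate([415, 350, 230]) cube([1886, 25, 163]);
translate([415, 1569, 230]) cube([1886, 25, 163]);
translate([326, 439, 230]) cube([25, 1066, 163]);
translate([2365, 439, 230]) cube([25, 1066, 163]);
translate([456, 350, 393]) cube([81, 1244, 15]);
translate([578, 350, 393]) cube([81, 1244, 15]);
translate([700, 350, 393]) cube([81, 1244, 15]);
translate([822, 350, 393]) cube([81, 1244, 15]);
translate([944, 350, 393]) cube([81, 1244, 15]);
translate([1066, 350, 393]) cube([81, 1244, 15]);
translate([1188, 350, 393]) cube([81, 1244, 15]);
translate([1310, 350, 393]) cube([81, 1244, 15]);
translate([1432, 350, 393]) cube([81, 1244, 15]);
translate([1554, 350, 393]) cube([81, 1244, 15]);
translate([1676, 350, 393]) cube([81, 1244, 15]);
translate([1798, 350, 393]) cube([81, 1244, 15]);
translate([1920, 350, 393]) cube([81, 1244, 15]);
translate([2042, 350, 393]) cube([81, 1244, 15]);
translate([2164, 350, 393]) cube([81, 1244, 15]);


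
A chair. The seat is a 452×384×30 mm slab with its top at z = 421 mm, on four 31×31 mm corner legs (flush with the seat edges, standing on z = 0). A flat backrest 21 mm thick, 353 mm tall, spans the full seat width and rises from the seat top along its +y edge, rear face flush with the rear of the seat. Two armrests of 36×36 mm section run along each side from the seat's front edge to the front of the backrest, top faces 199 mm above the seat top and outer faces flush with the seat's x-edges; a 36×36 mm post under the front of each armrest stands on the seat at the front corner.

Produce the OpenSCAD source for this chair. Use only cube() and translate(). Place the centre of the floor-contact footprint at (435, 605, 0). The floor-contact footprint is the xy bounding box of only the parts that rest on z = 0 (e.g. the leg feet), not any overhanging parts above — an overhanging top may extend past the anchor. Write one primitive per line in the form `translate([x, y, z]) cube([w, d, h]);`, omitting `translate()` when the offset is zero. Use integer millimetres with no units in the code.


translate([209, 413, 391]) cube([452, 384, 30]);
translate([209, 413, 0]) cube([31, 31, 391]);
translate([630, 413, 0]) cube([31, 31, 391]);
translate([209, 766, 0]) cube([31, 31, 391]);
translate([630, 766, 0]) cube([31, 31, 391]);
translate([209, 776, 421]) cube([452, 21, 353]);
translate([209, 413, 584]) cube([36, 363, 36]);
translate([625, 413, 584]) cube([36, 363, 36]);
translate([209, 413, 421]) cube([36, 36, 163]);
translate([625, 413, 421]) cube([36, 36, 163]);


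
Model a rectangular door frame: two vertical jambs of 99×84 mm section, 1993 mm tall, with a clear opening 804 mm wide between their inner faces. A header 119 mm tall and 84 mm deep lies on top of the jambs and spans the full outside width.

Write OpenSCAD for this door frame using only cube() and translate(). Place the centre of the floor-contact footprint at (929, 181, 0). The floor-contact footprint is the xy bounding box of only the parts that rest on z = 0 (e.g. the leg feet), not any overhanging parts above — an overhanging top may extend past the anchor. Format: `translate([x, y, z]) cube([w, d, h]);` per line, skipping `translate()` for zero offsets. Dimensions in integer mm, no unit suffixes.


translate([428, 139, 0]) cube([99, 84, 1993]);
translate([1331, 139, 0]) cube([99, 84, 1993]);
translate([428, 139, 1993]) cube([1002, 84, 119]);


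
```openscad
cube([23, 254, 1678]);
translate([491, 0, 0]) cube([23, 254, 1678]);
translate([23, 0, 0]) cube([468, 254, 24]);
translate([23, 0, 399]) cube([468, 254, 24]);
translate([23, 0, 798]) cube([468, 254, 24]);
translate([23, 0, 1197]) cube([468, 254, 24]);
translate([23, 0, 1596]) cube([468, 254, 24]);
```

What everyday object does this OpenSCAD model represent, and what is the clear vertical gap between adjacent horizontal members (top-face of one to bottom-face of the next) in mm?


A bookshelf. The clear shelf gap is 375 mm.

Two tall side panels with 5 horizontal boards between them — a bookshelf. The first two shelf undersides are at z = 0 and z = 399; with shelf thickness 24, the clear gap is 399 − 0 − 24 = 375 mm.


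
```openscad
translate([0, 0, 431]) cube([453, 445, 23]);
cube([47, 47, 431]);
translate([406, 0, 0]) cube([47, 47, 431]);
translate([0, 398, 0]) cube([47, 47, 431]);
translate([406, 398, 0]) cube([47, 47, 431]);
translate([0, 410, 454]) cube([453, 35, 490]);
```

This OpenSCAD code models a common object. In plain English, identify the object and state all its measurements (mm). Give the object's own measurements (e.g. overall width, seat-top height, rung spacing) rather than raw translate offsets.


A chair. The seat is a 453×445×23 mm slab with its top at z = 454 mm, on four 47×47 mm corner legs (flush with the seat edges, standing on z = 0). A flat backrest 35 mm thick, 490 mm tall, spans the full seat width and rises from the seat top along its +y edge, rear face flush with the rear of the seat.


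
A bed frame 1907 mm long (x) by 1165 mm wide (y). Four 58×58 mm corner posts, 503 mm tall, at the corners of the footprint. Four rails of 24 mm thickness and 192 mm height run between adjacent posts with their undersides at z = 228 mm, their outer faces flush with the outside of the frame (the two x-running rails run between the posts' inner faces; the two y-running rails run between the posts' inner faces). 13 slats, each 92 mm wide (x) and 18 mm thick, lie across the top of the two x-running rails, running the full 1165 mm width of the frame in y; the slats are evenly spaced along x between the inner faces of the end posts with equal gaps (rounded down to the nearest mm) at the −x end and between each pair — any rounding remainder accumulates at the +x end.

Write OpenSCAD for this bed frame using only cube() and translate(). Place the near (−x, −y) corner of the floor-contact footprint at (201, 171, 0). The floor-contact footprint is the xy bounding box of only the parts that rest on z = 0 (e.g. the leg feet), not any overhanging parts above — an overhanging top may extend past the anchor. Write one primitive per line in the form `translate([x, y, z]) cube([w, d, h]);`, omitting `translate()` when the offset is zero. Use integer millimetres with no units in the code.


translate([201, 171, 0]) cube([58, 58, 503]);
translate([201, 1278, 0]) cube([58, 58, 503]);
translate([2050, 171, 0]) cube([58, 58, 503]);
translate([2050, 1278, 0]) cube([58, 58, 503]);
translate([259, 171, 228]) cube([1791, 24, 192]);
translate([259, 1312, 228]) cube([1791, 24, 192]);
translate([201, 229, 228]) cube([24, 1049, 192]);
translate([2084, 229, 228]) cube([24, 1049, 192]);
translate([301, 171, 420]) cube([92, 1165, 18]);
translate([435, 171, 420]) cube([92, 1165, 18]);
translate([569, 171, 420]) cube([92, 1165, 18]);
translate([703, 171, 420]) cube([92, 1165, 18]);
translate([837, 171, 420]) cube([92, 1165, 18]);
translate([971, 171, 420]) cube([92, 1165, 18]);
translate([1105, 171, 420]) cube([92, 1165, 18]);
translate([1239, 171, 420]) cube([92, 1165, 18]);
translate([1373, 171, 420]) cube([92, 1165, 18]);
translate([1507, 171, 420]) cube([92, 1165, 18]);
translate([1641, 171, 420]) cube([92, 1165, 18]);
translate([1775, 171, 420]) cube([92, 1165, 18]);
translate([1909, 171, 420]) cube([92, 1165, 18]);
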